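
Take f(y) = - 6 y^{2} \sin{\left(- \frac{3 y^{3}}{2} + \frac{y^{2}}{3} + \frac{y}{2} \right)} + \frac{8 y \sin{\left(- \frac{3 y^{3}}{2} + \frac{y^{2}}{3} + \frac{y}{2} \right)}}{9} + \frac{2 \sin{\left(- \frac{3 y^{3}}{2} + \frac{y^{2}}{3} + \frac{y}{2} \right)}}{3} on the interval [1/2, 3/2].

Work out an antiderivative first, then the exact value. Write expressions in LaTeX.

f matches the chain-rule pattern g'(h)*h' with inner function h(y) = - \frac{3 y^{3}}{2} + \frac{y^{2}}{3} + \frac{y}{2}; substituting u = h(y) collapses the integral.
F(y) = - \frac{4 \cos{\left(- \frac{3 y^{3}}{2} + \frac{y^{2}}{3} + \frac{y}{2} \right)}}{3} is an antiderivative of f.
Check: d/dy[- \frac{4 \cos{\left(- \frac{3 y^{3}}{2} + \frac{y^{2}}{3} + \frac{y}{2} \right)}}{3}] = - 6 y^{2} \sin{\left(- \frac{3 y^{3}}{2} + \frac{y^{2}}{3} + \frac{y}{2} \right)} + \frac{8 y \sin{\left(- \frac{3 y^{3}}{2} + \frac{y^{2}}{3} + \frac{y}{2} \right)}}{9} + \frac{2 \sin{\left(- \frac{3 y^{3}}{2} + \frac{y^{2}}{3} + \frac{y}{2} \right)}}{3} = f(y).
F(3/2) = - \frac{4 \cos{\left(\frac{57}{16} \right)}}{3}; F(1/2) = - \frac{4 \cos{\left(\frac{7}{48} \right)}}{3}.
Integral = F(3/2) - F(1/2) = - \frac{4 \cos{\left(\frac{57}{16} \right)}}{3} + \frac{4 \cos{\left(\frac{7}{48} \right)}}{3}.

Antiderivative: F(y) = - \frac{4 \cos{\left(- \frac{3 y^{3}}{2} + \frac{y^{2}}{3} + \frac{y}{2} \right)}}{3}; value = - \frac{4 \cos{\left(\frac{57}{16} \right)}}{3} + \frac{4 \cos{\left(\frac{7}{48} \right)}}{3}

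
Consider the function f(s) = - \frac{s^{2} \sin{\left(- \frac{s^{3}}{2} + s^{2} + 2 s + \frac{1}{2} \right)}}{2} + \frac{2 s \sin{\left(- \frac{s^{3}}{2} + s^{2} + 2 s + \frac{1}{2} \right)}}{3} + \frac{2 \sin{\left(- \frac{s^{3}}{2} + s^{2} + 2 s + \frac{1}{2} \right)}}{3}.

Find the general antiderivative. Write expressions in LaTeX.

The substitution u = - \frac{s^{3}}{2} + s^{2} + 2 s + \frac{1}{2} works: f is exactly (dF/du)*(du/ds) for that inner function.
Check: d/ds[- \frac{\cos{\left(- \frac{s^{3}}{2} + s^{2} + 2 s + \frac{1}{2} \right)}}{3}] = - \frac{s^{2} \sin{\left(- \frac{s^{3}}{2} + s^{2} + 2 s + \frac{1}{2} \right)}}{2} + \frac{2 s \sin{\left(- \frac{s^{3}}{2} + s^{2} + 2 s + \frac{1}{2} \right)}}{3} + \frac{2 \sin{\left(- \frac{s^{3}}{2} + s^{2} + 2 s + \frac{1}{2} \right)}}{3} = f(s).

F(s) = - \frac{\cos{\left(- \frac{s^{3}}{2} + s^{2} + 2 s + \frac{1}{2} \right)}}{3} + C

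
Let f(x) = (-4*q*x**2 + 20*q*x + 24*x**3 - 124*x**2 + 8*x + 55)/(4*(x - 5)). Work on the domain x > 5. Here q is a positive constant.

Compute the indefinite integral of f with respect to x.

For F(x) to be correct the identity F'(x) - f(x) = 0 must hold.
Check: d/dx[(-2*q*x**2 + 8*x**3 - 2*x**2 - 12*x - 5*log(x/2 - 5/2) - 12)/4] = (-4*q*x**2 + 20*q*x + 24*x**3 - 124*x**2 + 8*x + 55)/(4*x - 20), which equals f(x).

F(x) = (-2*q*x**2 + 8*x**3 - 2*x**2 - 12*x - 5*log(x/2 - 5/2) - 12)/4 + C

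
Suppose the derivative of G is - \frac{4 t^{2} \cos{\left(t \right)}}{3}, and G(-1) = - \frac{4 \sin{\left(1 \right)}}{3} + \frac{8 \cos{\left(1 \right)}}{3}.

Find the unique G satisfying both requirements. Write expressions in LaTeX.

A candidate passes only if d/dt[G] lands on the given G'(t) exactly.
A general antiderivative is - \frac{4 t^{2} \sin{\left(t \right)}}{3} - \frac{8 t \cos{\left(t \right)}}{3} + \frac{8 \sin{\left(t \right)}}{3} + C.
The condition gives C = - \frac{4 \sin{\left(1 \right)}}{3} + \frac{8 \cos{\left(1 \right)}}{3} - (- \frac{4 \sin{\left(1 \right)}}{3} + \frac{8 \cos{\left(1 \right)}}{3}) = 0.
So G(t) = - \frac{4 t^{2} \sin{\left(t \right)}}{3} - \frac{8 t \cos{\left(t \right)}}{3} + \frac{8 \sin{\left(t \right)}}{3}.
Check: d/dt[- \frac{4 t^{2} \sin{\left(t \right)}}{3} - \frac{8 t \cos{\left(t \right)}}{3} + \frac{8 \sin{\left(t \right)}}{3}] = - \frac{4 t^{2} \cos{\left(t \right)}}{3} = G'(t).

G(t) = - \frac{4 t^{2} \sin{\left(t \right)}}{3} - \frac{8 t \cos{\left(t \right)}}{3} + \frac{8 \sin{\left(t \right)}}{3}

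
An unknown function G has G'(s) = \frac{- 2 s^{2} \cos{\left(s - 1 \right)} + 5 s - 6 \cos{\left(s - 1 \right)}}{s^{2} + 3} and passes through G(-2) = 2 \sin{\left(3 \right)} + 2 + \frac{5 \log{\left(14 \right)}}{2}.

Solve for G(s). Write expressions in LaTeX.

The proposed G(s) is checked by its d/ds: the result must match the given G'(s).
A general antiderivative is \frac{5 \log{\left(2 s^{2} + 6 \right)}}{2} - 2 \sin{\left(s - 1 \right)} + C.
The condition gives C = 2 \sin{\left(3 \right)} + 2 + \frac{5 \log{\left(14 \right)}}{2} - (2 \sin{\left(3 \right)} + \frac{5 \log{\left(14 \right)}}{2}) = 2.
So G(s) = \frac{5 \log{\left(2 s^{2} + 6 \right)}}{2} - 2 \sin{\left(s - 1 \right)} + 2.
Check: d/ds[\frac{5 \log{\left(2 s^{2} + 6 \right)}}{2} - 2 \sin{\left(s - 1 \right)} + 2] = \frac{- 2 s^{2} \cos{\left(s - 1 \right)} + 5 s - 6 \cos{\left(s - 1 \right)}}{s^{2} + 3} = G'(s).

G(s) = \frac{5 \log{\left(2 s^{2} + 6 \right)}}{2} - 2 \sin{\left(s - 1 \right)} + 2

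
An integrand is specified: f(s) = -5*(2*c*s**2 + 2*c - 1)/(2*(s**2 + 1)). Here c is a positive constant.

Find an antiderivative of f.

An antiderivative is F(s) = -5*c*s + 5*atan(s)/2.

Whatever form F(s) takes, F'(s) = f(s) is non-negotiable.
Check: d/ds[-5*c*s + 5*atan(s)/2] = (-10*c*s**2 - 10*c + 5)/(2*s**2 + 2), which equals f(s).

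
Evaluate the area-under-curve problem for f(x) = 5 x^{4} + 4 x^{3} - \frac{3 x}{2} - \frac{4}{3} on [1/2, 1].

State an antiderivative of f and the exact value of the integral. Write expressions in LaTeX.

Antiderivative: F(x) = x^{5} + x^{4} - \frac{3 x^{2}}{4} - \frac{4 x}{3}; value = \frac{65}{96}

The integrand splits into summands that can be handled one at a time.
F(x) = x^{5} + x^{4} - \frac{3 x^{2}}{4} - \frac{4 x}{3} is an antiderivative of f.
Check: d/dx[x^{5} + x^{4} - \frac{3 x^{2}}{4} - \frac{4 x}{3}] = 5 x^{4} + 4 x^{3} - \frac{3 x}{2} - \frac{4}{3} = f(x).
F(1) = - \frac{1}{12}; F(1/2) = - \frac{73}{96}.
Integral = F(1) - F(1/2) = \frac{65}{96}.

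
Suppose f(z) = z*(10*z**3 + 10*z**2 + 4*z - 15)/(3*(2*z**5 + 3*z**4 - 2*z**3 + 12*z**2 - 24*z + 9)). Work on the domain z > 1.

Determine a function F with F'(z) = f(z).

Factor the denominator (3*(z - 1)*(z + 3)*(2*z - 1)*(z**2 + 3)) and decompose: f = (227*z + 237)/(312*(z**2 + 3)) + 74/(273*(2*z - 1)) + 69/(112*(z + 3)) + 3/(16*(z - 1)); each piece integrates to a log, atan, or power term.
Check: d/dz[3*log(z - 1)/16 + 37*log(z - 1/2)/273 + 69*log(z + 3)/112 + 227*log(z**2 + 3)/624 + 79*sqrt(3)*atan(sqrt(3)*z/3)/312] = (10*z**4 + 10*z**3 + 4*z**2 - 15*z)/(6*z**5 + 9*z**4 - 6*z**3 + 36*z**2 - 72*z + 27), which equals f(z).

An antiderivative is F(z) = 3*log(z - 1)/16 + 37*log(z - 1/2)/273 + 69*log(z + 3)/112 + 227*log(z**2 + 3)/624 + 79*sqrt(3)*atan(sqrt(3)*z/3)/312.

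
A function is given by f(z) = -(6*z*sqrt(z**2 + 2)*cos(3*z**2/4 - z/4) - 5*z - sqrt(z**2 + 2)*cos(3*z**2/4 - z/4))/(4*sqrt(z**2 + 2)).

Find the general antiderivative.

F(z) = 5*sqrt(z**2 + 2)/4 - sin(3*z**2/4 - z/4) + C

Differentiate the proposed F(z) back; it has to land on f(z) exactly.
Check: d/dz[5*sqrt(z**2 + 2)/4 - sin(3*z**2/4 - z/4)] = (-6*z*sqrt(z**2 + 2)*cos(3*z**2/4 - z/4) + 5*z + sqrt(z**2 + 2)*cos(3*z**2/4 - z/4))/(4*sqrt(z**2 + 2)), which equals f(z).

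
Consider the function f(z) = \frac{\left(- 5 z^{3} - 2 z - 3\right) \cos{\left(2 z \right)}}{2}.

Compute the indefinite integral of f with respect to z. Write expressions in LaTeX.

An antiderivative F(z) passes only if d/dz[F] lands on f(z) exactly.
Check: d/dz[\frac{- 20 z^{3} \sin{\left(2 z \right)} - 30 z^{2} \cos{\left(2 z \right)} + 22 z \sin{\left(2 z \right)} - 12 \sin{\left(2 z \right)} + 11 \cos{\left(2 z \right)}}{16}] = - \frac{5 z^{3} \cos{\left(2 z \right)}}{2} - z \cos{\left(2 z \right)} - \frac{3 \cos{\left(2 z \right)}}{2}, which equals f(z).

F(z) = \frac{- 20 z^{3} \sin{\left(2 z \right)} - 30 z^{2} \cos{\left(2 z \right)} + 22 z \sin{\left(2 z \right)} - 12 \sin{\left(2 z \right)} + 11 \cos{\left(2 z \right)}}{16} + C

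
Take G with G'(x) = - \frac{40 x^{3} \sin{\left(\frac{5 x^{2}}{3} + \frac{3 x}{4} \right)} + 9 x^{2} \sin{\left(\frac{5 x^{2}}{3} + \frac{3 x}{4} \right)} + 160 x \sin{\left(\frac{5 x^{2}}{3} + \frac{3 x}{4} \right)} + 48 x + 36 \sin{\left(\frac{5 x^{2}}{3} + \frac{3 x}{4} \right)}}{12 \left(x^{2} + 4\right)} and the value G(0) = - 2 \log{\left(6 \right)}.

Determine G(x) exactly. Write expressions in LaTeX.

Any candidate G(x) must reproduce the stated G'(x) exactly.
A general antiderivative is - 2 \log{\left(\frac{3 x^{2}}{2} + 6 \right)} + \cos{\left(\frac{5 x^{2}}{3} + \frac{3 x}{4} \right)} + C.
The condition gives C = - 2 \log{\left(6 \right)} - (1 - 2 \log{\left(6 \right)}) = -1.
So G(x) = - 2 \log{\left(\frac{3 x^{2}}{2} + 6 \right)} + \cos{\left(\frac{5 x^{2}}{3} + \frac{3 x}{4} \right)} - 1.
Check: d/dx[- 2 \log{\left(\frac{3 x^{2}}{2} + 6 \right)} + \cos{\left(\frac{5 x^{2}}{3} + \frac{3 x}{4} \right)} - 1] = \frac{- 40 x^{3} \sin{\left(\frac{5 x^{2}}{3} + \frac{3 x}{4} \right)} - 9 x^{2} \sin{\left(\frac{5 x^{2}}{3} + \frac{3 x}{4} \right)} - 160 x \sin{\left(\frac{5 x^{2}}{3} + \frac{3 x}{4} \right)} - 48 x - 36 \sin{\left(\frac{5 x^{2}}{3} + \frac{3 x}{4} \right)}}{12 x^{2} + 48}, which equals G'(x).

G(x) = - 2 \log{\left(\frac{3 x^{2}}{2} + 6 \right)} + \cos{\left(\frac{5 x^{2}}{3} + \frac{3 x}{4} \right)} - 1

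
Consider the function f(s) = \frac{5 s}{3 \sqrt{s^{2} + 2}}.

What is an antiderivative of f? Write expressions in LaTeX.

f matches the chain-rule pattern g'(h)*h' with inner function h(s) = s^{2} + 2; substituting u = h(s) collapses the integral.
Check: d/ds[\frac{5 \sqrt{s^{2} + 2}}{3}] = \frac{5 s}{3 \sqrt{s^{2} + 2}} = f(s).

An antiderivative is F(s) = \frac{5 \sqrt{s^{2} + 2}}{3}.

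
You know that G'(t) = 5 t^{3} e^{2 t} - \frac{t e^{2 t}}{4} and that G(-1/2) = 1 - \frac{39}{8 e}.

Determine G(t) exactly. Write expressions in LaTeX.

G'(t) has the shape u'v + uv' for u = \frac{5 t^{3}}{2} - \frac{15 t^{2}}{4} + \frac{29 t}{8} - \frac{29}{16} and v = e^{2 t} — it is the derivative of the product u*v.
A general antiderivative is \frac{\left(40 t^{3} - 60 t^{2} + 58 t - 29\right) e^{2 t}}{16} + C.
The condition gives C = 1 - \frac{39}{8 e} - (- \frac{39}{8 e}) = 1.
So G(t) = \frac{5 t^{3} e^{2 t}}{2} - \frac{15 t^{2} e^{2 t}}{4} + \frac{29 t e^{2 t}}{8} - \frac{29 e^{2 t}}{16} + 1.
Check: d/dt[\frac{5 t^{3} e^{2 t}}{2} - \frac{15 t^{2} e^{2 t}}{4} + \frac{29 t e^{2 t}}{8} - \frac{29 e^{2 t}}{16} + 1] = 5 t^{3} e^{2 t} - \frac{t e^{2 t}}{4} = G'(t).

G(t) = \frac{5 t^{3} e^{2 t}}{2} - \frac{15 t^{2} e^{2 t}}{4} + \frac{29 t e^{2 t}}{8} - \frac{29 e^{2 t}}{16} + 1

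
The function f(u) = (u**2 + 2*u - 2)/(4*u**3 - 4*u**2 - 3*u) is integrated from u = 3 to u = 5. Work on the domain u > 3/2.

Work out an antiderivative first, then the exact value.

The denominator factors as u*(2*u - 3)*(2*u + 1); partial fractions split f into directly integrable pieces: -11/(8*(2*u + 1)) + 13/(24*(2*u - 3)) + 2/(3*u).
F(u) = -(-32*log(u) - 13*log(u - 3/2) + 33*log(u + 1/2))/48 is an antiderivative of f.
Check: d/du[-(-32*log(u) - 13*log(u - 3/2) + 33*log(u + 1/2))/48] = (u**2 + 2*u - 2)/(4*u**3 - 4*u**2 - 3*u) = f(u).
F(5) = -11*log(11/2)/16 + 13*log(7/2)/48 + 2*log(5)/3; F(3) = -11*log(7/2)/16 + 13*log(3/2)/48 + 2*log(3)/3.
Integral = F(5) - F(3) = -11*log(11/2)/16 - 2*log(3)/3 - 13*log(3/2)/48 + 2*log(5)/3 + 23*log(7/2)/24.

Antiderivative: F(u) = -(-32*log(u) - 13*log(u - 3/2) + 33*log(u + 1/2))/48; value = -11*log(11/2)/16 - 2*log(3)/3 - 13*log(3/2)/48 + 2*log(5)/3 + 23*log(7/2)/24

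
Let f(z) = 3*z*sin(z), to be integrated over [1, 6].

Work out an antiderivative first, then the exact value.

A first test for any F(z): its z-derivative must equal f(z) identically.
F(z) = -3*z*cos(z) + 3*sin(z) is an antiderivative of f.
Check: d/dz[-3*z*cos(z) + 3*sin(z)] = 3*z*sin(z) = f(z).
F(6) = -18*cos(6) + 3*sin(6); F(1) = -3*cos(1) + 3*sin(1).
Integral = F(6) - F(1) = -18*cos(6) - 3*sin(1) + 3*sin(6) + 3*cos(1).

Antiderivative: F(z) = -3*z*cos(z) + 3*sin(z); value = -18*cos(6) - 3*sin(1) + 3*sin(6) + 3*cos(1)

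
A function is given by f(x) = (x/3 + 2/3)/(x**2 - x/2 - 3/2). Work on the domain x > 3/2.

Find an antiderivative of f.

An antiderivative is F(x) = (7*log(x - 3/2) - 2*log(x + 1))/15.

The denominator factors as 3*(x + 1)*(2*x - 3); partial fractions split f into directly integrable pieces: 14/(15*(2*x - 3)) - 2/(15*(x + 1)).
Check: d/dx[(7*log(x - 3/2) - 2*log(x + 1))/15] = (2*x + 4)/(6*x**2 - 3*x - 9), which equals f(x).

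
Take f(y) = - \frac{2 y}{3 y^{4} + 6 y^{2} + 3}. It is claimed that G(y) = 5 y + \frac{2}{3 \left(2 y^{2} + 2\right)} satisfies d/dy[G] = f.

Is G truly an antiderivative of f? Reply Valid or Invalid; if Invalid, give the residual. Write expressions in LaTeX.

d/dy[G] = \frac{15 y^{4} + 30 y^{2} - 2 y + 15}{3 y^{4} + 6 y^{2} + 3}
d/dy[G] - f(y) = 5 != 0.

Invalid: d/dy[G] - f = 5, which is not 0.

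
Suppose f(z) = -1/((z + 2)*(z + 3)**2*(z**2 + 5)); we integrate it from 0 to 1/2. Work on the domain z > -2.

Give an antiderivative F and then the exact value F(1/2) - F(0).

Factor the denominator ((z + 2)*(z + 3)**2*(z**2 + 5)) and decompose: f = (8*z + 11)/(882*(z**2 + 5)) + 5/(49*(z + 3)) + 1/(14*(z + 3)**2) - 1/(9*(z + 2)); each piece integrates to a log, atan, or power term.
F(z) = -log(z + 2)/9 + 5*log(z + 3)/49 + 2*log(z**2 + 5)/441 + 11*sqrt(5)*atan(sqrt(5)*z/5)/4410 - 1/(14*z + 42) is an antiderivative of f.
Check: d/dz[-log(z + 2)/9 + 5*log(z + 3)/49 + 2*log(z**2 + 5)/441 + 11*sqrt(5)*atan(sqrt(5)*z/5)/4410 - 1/(14*z + 42)] = -1/(z**5 + 8*z**4 + 26*z**3 + 58*z**2 + 105*z + 90), which equals f(z).
F(1/2) = -log(5/2)/9 - 1/49 + 11*sqrt(5)*atan(sqrt(5)/10)/4410 + 2*log(21/4)/441 + 5*log(7/2)/49; F(0) = -log(2)/9 - 1/42 + 2*log(5)/441 + 5*log(3)/49.
Integral = F(1/2) - F(0) = -5*log(3)/49 - log(5/2)/9 - 2*log(5)/441 + 11*sqrt(5)*atan(sqrt(5)/10)/4410 + 1/294 + 2*log(21/4)/441 + log(2)/9 + 5*log(7/2)/49.

Antiderivative: F(z) = -log(z + 2)/9 + 5*log(z + 3)/49 + 2*log(z**2 + 5)/441 + 11*sqrt(5)*atan(sqrt(5)*z/5)/4410 - 1/(14*z + 42); value = -5*log(3)/49 - log(5/2)/9 - 2*log(5)/441 + 11*sqrt(5)*atan(sqrt(5)/10)/4410 + 1/294 + 2*log(21/4)/441 + log(2)/9 + 5*log(7/2)/49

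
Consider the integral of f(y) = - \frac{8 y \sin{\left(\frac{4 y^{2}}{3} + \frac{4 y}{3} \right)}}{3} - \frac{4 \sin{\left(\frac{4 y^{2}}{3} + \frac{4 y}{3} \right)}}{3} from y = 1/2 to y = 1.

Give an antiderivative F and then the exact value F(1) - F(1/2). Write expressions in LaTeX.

Antiderivative: F(y) = \cos{\left(\frac{4 y^{2}}{3} + \frac{4 y}{3} \right)}; value = \cos{\left(\frac{8}{3} \right)} - \cos{\left(1 \right)}

The substitution u = \frac{4 y^{2}}{3} + \frac{4 y}{3} works: f is exactly (dF/du)*(du/dy) for that inner function.
F(y) = \cos{\left(\frac{4 y^{2}}{3} + \frac{4 y}{3} \right)} is an antiderivative of f.
Check: d/dy[\cos{\left(\frac{4 y^{2}}{3} + \frac{4 y}{3} \right)}] = - \frac{8 y \sin{\left(\frac{4 y^{2}}{3} + \frac{4 y}{3} \right)}}{3} - \frac{4 \sin{\left(\frac{4 y^{2}}{3} + \frac{4 y}{3} \right)}}{3} = f(y).
F(1) = \cos{\left(\frac{8}{3} \right)}; F(1/2) = \cos{\left(1 \right)}.
Integral = F(1) - F(1/2) = \cos{\left(\frac{8}{3} \right)} - \cos{\left(1 \right)}.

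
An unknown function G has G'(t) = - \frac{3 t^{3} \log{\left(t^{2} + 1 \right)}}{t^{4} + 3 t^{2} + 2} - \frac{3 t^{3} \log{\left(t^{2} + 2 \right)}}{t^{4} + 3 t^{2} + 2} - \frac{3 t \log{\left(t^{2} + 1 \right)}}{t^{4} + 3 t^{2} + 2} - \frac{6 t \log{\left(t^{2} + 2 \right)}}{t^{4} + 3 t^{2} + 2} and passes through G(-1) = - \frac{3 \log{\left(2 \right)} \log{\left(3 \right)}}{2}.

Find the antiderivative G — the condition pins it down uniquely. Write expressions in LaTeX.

Recognize the product-rule pattern: G'(t) = u'v + uv' with u = - \frac{3 \log{\left(t^{2} + 1 \right)}}{2}, v = \log{\left(t^{2} + 2 \right)}, so integration by parts undoes it.
A general antiderivative is - \frac{3 \log{\left(t^{2} + 1 \right)} \log{\left(t^{2} + 2 \right)}}{2} + C.
The condition gives C = - \frac{3 \log{\left(2 \right)} \log{\left(3 \right)}}{2} - (- \frac{3 \log{\left(2 \right)} \log{\left(3 \right)}}{2}) = 0.
So G(t) = - \frac{3 \log{\left(t^{2} + 1 \right)} \log{\left(t^{2} + 2 \right)}}{2}.
Check: d/dt[- \frac{3 \log{\left(t^{2} + 1 \right)} \log{\left(t^{2} + 2 \right)}}{2}] = \frac{- 3 t^{3} \log{\left(t^{2} + 1 \right)} - 3 t^{3} \log{\left(t^{2} + 2 \right)} - 3 t \log{\left(t^{2} + 1 \right)} - 6 t \log{\left(t^{2} + 2 \right)}}{t^{4} + 3 t^{2} + 2}, which equals G'(t).

G(t) = - \frac{3 \log{\left(t^{2} + 1 \right)} \log{\left(t^{2} + 2 \right)}}{2}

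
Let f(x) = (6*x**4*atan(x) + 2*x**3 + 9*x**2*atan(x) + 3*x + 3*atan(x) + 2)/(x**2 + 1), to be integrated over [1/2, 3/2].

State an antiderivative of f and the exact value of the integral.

Recognize the product-rule pattern: f = u'v + uv' with u = 2*x**3 + 3*x + 2, v = atan(x), so integration by parts undoes it.
F(x) = -2*(-x**3 - 3*x/2 - 1)*atan(x) is an antiderivative of f.
Check: d/dx[-2*(-x**3 - 3*x/2 - 1)*atan(x)] = (6*x**4*atan(x) + 2*x**3 + 9*x**2*atan(x) + 3*x + 3*atan(x) + 2)/(x**2 + 1) = f(x).
F(3/2) = 53*atan(3/2)/4; F(1/2) = 15*atan(1/2)/4.
Integral = F(3/2) - F(1/2) = -15*atan(1/2)/4 + 53*atan(3/2)/4.

Antiderivative: F(x) = -2*(-x**3 - 3*x/2 - 1)*atan(x); value = -15*atan(1/2)/4 + 53*atan(3/2)/4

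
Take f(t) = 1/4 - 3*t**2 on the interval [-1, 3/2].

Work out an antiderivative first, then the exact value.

Antiderivative: F(t) = -t**3 + t/4; value = -15/4

A candidate is checked by its d/dt: the result must match f(t).
F(t) = -t**3 + t/4 is an antiderivative of f.
Check: d/dt[-t**3 + t/4] = 1/4 - 3*t**2 = f(t).
F(3/2) = -3; F(-1) = 3/4.
Integral = F(3/2) - F(-1) = -15/4.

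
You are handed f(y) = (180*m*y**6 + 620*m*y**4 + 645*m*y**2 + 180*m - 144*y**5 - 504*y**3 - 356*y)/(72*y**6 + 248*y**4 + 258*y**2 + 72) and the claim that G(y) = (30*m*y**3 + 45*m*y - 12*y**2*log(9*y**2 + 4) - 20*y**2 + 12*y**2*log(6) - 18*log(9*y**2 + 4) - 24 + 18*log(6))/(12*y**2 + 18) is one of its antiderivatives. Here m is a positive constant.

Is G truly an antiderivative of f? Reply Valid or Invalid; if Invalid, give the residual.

d/dy[G] = (180*m*y**6 + 620*m*y**4 + 645*m*y**2 + 180*m - 144*y**5 - 504*y**3 - 356*y)/(72*y**6 + 248*y**4 + 258*y**2 + 72)
This equals f(y) exactly, so the claim holds.

Valid - differentiating G returns exactly f.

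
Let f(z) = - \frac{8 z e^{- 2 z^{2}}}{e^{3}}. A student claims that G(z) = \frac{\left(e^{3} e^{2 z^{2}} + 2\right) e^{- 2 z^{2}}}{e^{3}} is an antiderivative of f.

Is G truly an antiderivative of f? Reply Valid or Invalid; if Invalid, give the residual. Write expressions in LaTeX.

d/dz[G] = - \frac{8 z e^{- 2 z^{2}}}{e^{3}}
This equals f(z) exactly, so the claim holds.

Valid. The derivative of G reproduces f.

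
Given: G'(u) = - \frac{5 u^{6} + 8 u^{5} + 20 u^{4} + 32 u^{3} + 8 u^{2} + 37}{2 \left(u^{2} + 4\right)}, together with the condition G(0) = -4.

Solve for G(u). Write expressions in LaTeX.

G(u) = - \frac{2 u^{5} + 4 u^{4} + 16 u + 5 \operatorname{atan}{\left(\frac{u}{2} \right)} + 16}{4}

A candidate passes only if d/du[G] lands on the given G'(u) exactly.
A general antiderivative is - \frac{u^{5}}{2} - u^{4} - 4 u - \frac{5 \operatorname{atan}{\left(\frac{u}{2} \right)}}{4} - 5 + C.
The condition gives C = -4 - (-5) = 1.
So G(u) = - \frac{2 u^{5} + 4 u^{4} + 16 u + 5 \operatorname{atan}{\left(\frac{u}{2} \right)} + 16}{4}.
Check: d/du[- \frac{2 u^{5} + 4 u^{4} + 16 u + 5 \operatorname{atan}{\left(\frac{u}{2} \right)} + 16}{4}] = \frac{- 5 u^{6} - 8 u^{5} - 20 u^{4} - 32 u^{3} - 8 u^{2} - 37}{2 u^{2} + 8}, which equals G'(u).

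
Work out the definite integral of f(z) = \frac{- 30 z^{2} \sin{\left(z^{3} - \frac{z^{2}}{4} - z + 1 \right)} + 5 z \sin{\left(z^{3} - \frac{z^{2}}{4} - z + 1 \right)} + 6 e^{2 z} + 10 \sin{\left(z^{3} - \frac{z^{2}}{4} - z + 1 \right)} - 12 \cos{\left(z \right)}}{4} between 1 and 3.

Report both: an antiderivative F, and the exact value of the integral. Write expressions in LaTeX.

Antiderivative: F(z) = \frac{3 e^{2 z}}{4} - 3 \sin{\left(z \right)} + \frac{5 \cos{\left(z^{3} - \frac{z^{2}}{4} - z + 1 \right)}}{2}; value = - \frac{3 e^{2}}{4} - \frac{5 \cos{\left(\frac{3}{4} \right)}}{2} + \frac{5 \cos{\left(\frac{91}{4} \right)}}{2} - 3 \sin{\left(3 \right)} + 3 \sin{\left(1 \right)} + \frac{3 e^{6}}{4}

Whatever form F(z) takes, F'(z) = f(z) is non-negotiable.
F(z) = \frac{3 e^{2 z}}{4} - 3 \sin{\left(z \right)} + \frac{5 \cos{\left(z^{3} - \frac{z^{2}}{4} - z + 1 \right)}}{2} is an antiderivative of f.
Check: d/dz[\frac{3 e^{2 z}}{4} - 3 \sin{\left(z \right)} + \frac{5 \cos{\left(z^{3} - \frac{z^{2}}{4} - z + 1 \right)}}{2}] = - \frac{15 z^{2} \sin{\left(z^{3} - \frac{z^{2}}{4} - z + 1 \right)}}{2} + \frac{5 z \sin{\left(z^{3} - \frac{z^{2}}{4} - z + 1 \right)}}{4} + \frac{3 e^{2 z}}{2} + \frac{5 \sin{\left(z^{3} - \frac{z^{2}}{4} - z + 1 \right)}}{2} - 3 \cos{\left(z \right)}, which equals f(z).
F(3) = \frac{5 \cos{\left(\frac{91}{4} \right)}}{2} - 3 \sin{\left(3 \right)} + \frac{3 e^{6}}{4}; F(1) = - 3 \sin{\left(1 \right)} + \frac{5 \cos{\left(\frac{3}{4} \right)}}{2} + \frac{3 e^{2}}{4}.
Integral = F(3) - F(1) = - \frac{3 e^{2}}{4} - \frac{5 \cos{\left(\frac{3}{4} \right)}}{2} + \frac{5 \cos{\left(\frac{91}{4} \right)}}{2} - 3 \sin{\left(3 \right)} + 3 \sin{\left(1 \right)} + \frac{3 e^{6}}{4}.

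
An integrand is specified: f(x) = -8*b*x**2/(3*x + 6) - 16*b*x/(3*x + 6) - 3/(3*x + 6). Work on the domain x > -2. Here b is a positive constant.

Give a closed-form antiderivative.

An antiderivative is F(x) = -4*b*x**2/3 - log(x + 2).

Integrate term by term and add the pieces.
Check: d/dx[-4*b*x**2/3 - log(x + 2)] = (-8*b*x**2 - 16*b*x - 3)/(3*x + 6), which equals f(x).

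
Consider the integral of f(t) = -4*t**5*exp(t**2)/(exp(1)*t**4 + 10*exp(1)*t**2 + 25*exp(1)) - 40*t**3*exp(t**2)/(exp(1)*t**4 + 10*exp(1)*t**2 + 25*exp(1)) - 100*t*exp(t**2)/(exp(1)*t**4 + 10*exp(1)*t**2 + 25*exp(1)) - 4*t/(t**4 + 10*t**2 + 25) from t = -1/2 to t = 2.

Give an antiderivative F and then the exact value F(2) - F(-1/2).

Antiderivative: F(t) = 2*(-(t**2 + 5)*exp(t**2 - 1) + 1)/(t**2 + 5); value = -2*exp(3) - 10/63 + 2*exp(-3/4)

The integrand splits into summands that can be handled one at a time.
F(t) = 2*(-(t**2 + 5)*exp(t**2 - 1) + 1)/(t**2 + 5) is an antiderivative of f.
Check: d/dt[2*(-(t**2 + 5)*exp(t**2 - 1) + 1)/(t**2 + 5)] = (-4*t**5*exp(-1)*exp(t**2) - 40*t**3*exp(-1)*exp(t**2) - 100*t*exp(-1)*exp(t**2) - 4*t)/(t**4 + 10*t**2 + 25), which equals f(t).
F(2) = 2/9 - 2*exp(3); F(-1/2) = 8/21 - 2*exp(-3/4).
Integral = F(2) - F(-1/2) = -2*exp(3) - 10/63 + 2*exp(-3/4).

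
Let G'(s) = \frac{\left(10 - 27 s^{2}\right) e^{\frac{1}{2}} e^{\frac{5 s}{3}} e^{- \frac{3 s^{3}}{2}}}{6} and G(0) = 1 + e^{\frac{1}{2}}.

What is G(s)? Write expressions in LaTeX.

G(s) = e^{\frac{1}{2}} e^{\frac{5 s}{3}} e^{- \frac{3 s^{3}}{2}} + 1

The substitution u = - \frac{3 s^{3}}{2} + \frac{5 s}{3} + \frac{1}{2} works: G'(s) is exactly (dG/du)*(du/ds) for that inner function.
A general antiderivative is e^{- \frac{3 s^{3}}{2} + \frac{5 s}{3} + \frac{1}{2}} + C.
The condition gives C = 1 + e^{\frac{1}{2}} - (e^{\frac{1}{2}}) = 1.
So G(s) = e^{\frac{1}{2}} e^{\frac{5 s}{3}} e^{- \frac{3 s^{3}}{2}} + 1.
Check: d/ds[e^{\frac{1}{2}} e^{\frac{5 s}{3}} e^{- \frac{3 s^{3}}{2}} + 1] = \frac{\left(- 27 s^{2} e^{\frac{1}{2}} e^{\frac{5 s}{3}} + 10 e^{\frac{1}{2}} e^{\frac{5 s}{3}}\right) e^{- \frac{3 s^{3}}{2}}}{6}, which equals G'(s).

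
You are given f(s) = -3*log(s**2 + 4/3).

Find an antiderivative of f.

An antiderivative is F(s) = -3*s*log(s**2 + 4/3) + 6*s - 4*sqrt(3)*atan(sqrt(3)*s/2).

Any candidate F(s) must reproduce f(s) exactly when differentiated.
Check: d/ds[-3*s*log(s**2 + 4/3) + 6*s - 4*sqrt(3)*atan(sqrt(3)*s/2)] = -3*log(s**2 + 4/3) = f(s).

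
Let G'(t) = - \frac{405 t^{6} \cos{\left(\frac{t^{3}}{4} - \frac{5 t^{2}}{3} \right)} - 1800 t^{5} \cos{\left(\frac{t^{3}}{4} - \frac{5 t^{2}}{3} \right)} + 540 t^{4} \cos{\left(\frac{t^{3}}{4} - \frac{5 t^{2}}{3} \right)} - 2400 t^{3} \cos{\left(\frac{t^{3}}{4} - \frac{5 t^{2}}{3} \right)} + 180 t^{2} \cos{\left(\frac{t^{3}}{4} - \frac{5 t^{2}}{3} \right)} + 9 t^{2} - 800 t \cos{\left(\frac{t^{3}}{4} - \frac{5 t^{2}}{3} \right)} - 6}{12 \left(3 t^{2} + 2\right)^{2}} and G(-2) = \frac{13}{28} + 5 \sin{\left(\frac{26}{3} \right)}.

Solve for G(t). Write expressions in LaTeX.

G(t) = \frac{- 60 t^{2} \sin{\left(\frac{t^{3}}{4} - \frac{5 t^{2}}{3} \right)} + 6 t^{2} + t - 40 \sin{\left(\frac{t^{3}}{4} - \frac{5 t^{2}}{3} \right)} + 4}{12 t^{2} + 8}

Differentiate the proposed G(t) back; it has to land on the given G'(t).
A general antiderivative is \frac{t}{4 \left(3 t^{2} + 2\right)} - 5 \sin{\left(\frac{t^{3}}{4} - \frac{5 t^{2}}{3} \right)} + C.
The condition gives C = \frac{13}{28} + 5 \sin{\left(\frac{26}{3} \right)} - (- \frac{1}{28} + 5 \sin{\left(\frac{26}{3} \right)}) = \frac{1}{2}.
So G(t) = \frac{- 60 t^{2} \sin{\left(\frac{t^{3}}{4} - \frac{5 t^{2}}{3} \right)} + 6 t^{2} + t - 40 \sin{\left(\frac{t^{3}}{4} - \frac{5 t^{2}}{3} \right)} + 4}{12 t^{2} + 8}.
Check: d/dt[\frac{- 60 t^{2} \sin{\left(\frac{t^{3}}{4} - \frac{5 t^{2}}{3} \right)} + 6 t^{2} + t - 40 \sin{\left(\frac{t^{3}}{4} - \frac{5 t^{2}}{3} \right)} + 4}{12 t^{2} + 8}] = \frac{- 405 t^{6} \cos{\left(\frac{t^{3}}{4} - \frac{5 t^{2}}{3} \right)} + 1800 t^{5} \cos{\left(\frac{t^{3}}{4} - \frac{5 t^{2}}{3} \right)} - 540 t^{4} \cos{\left(\frac{t^{3}}{4} - \frac{5 t^{2}}{3} \right)} + 2400 t^{3} \cos{\left(\frac{t^{3}}{4} - \frac{5 t^{2}}{3} \right)} - 180 t^{2} \cos{\left(\frac{t^{3}}{4} - \frac{5 t^{2}}{3} \right)} - 9 t^{2} + 800 t \cos{\left(\frac{t^{3}}{4} - \frac{5 t^{2}}{3} \right)} + 6}{108 t^{4} + 144 t^{2} + 48}, which equals G'(t).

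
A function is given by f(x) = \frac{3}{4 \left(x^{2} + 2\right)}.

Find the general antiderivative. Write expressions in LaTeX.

For F(x) to be correct the identity F'(x) - f(x) = 0 must hold.
Check: d/dx[\frac{3 \sqrt{2} \operatorname{atan}{\left(\frac{\sqrt{2} x}{2} \right)}}{8}] = \frac{3}{4 x^{2} + 8}, which equals f(x).

F(x) = \frac{3 \sqrt{2} \operatorname{atan}{\left(\frac{\sqrt{2} x}{2} \right)}}{8} + C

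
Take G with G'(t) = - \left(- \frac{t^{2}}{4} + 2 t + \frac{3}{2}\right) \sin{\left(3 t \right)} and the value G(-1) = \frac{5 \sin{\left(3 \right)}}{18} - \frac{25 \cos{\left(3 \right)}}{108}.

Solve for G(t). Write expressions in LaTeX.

Check a candidate G(t) by differentiating: d/dt[G] must match the given G'(t).
A general antiderivative is - \frac{t^{2} \cos{\left(3 t \right)}}{12} + \frac{t \sin{\left(3 t \right)}}{18} + \frac{2 t \cos{\left(3 t \right)}}{3} - \frac{2 \sin{\left(3 t \right)}}{9} + \frac{14 \cos{\left(3 t \right)}}{27} + C.
The condition gives C = \frac{5 \sin{\left(3 \right)}}{18} - \frac{25 \cos{\left(3 \right)}}{108} - (\frac{5 \sin{\left(3 \right)}}{18} - \frac{25 \cos{\left(3 \right)}}{108}) = 0.
So G(t) = - \frac{9 t^{2} \cos{\left(3 t \right)} - 6 t \sin{\left(3 t \right)} - 72 t \cos{\left(3 t \right)} + 24 \sin{\left(3 t \right)} - 56 \cos{\left(3 t \right)}}{108}.
Check: d/dt[- \frac{9 t^{2} \cos{\left(3 t \right)} - 6 t \sin{\left(3 t \right)} - 72 t \cos{\left(3 t \right)} + 24 \sin{\left(3 t \right)} - 56 \cos{\left(3 t \right)}}{108}] = \frac{t^{2} \sin{\left(3 t \right)}}{4} - 2 t \sin{\left(3 t \right)} - \frac{3 \sin{\left(3 t \right)}}{2}, which equals G'(t).

G(t) = - \frac{9 t^{2} \cos{\left(3 t \right)} - 6 t \sin{\left(3 t \right)} - 72 t \cos{\left(3 t \right)} + 24 \sin{\left(3 t \right)} - 56 \cos{\left(3 t \right)}}{108}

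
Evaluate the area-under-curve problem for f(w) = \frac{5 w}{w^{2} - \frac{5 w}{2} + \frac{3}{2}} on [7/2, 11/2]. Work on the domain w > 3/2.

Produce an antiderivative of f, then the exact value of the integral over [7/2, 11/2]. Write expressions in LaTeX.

Factor the denominator (\left(w - 1\right) \left(2 w - 3\right)) and decompose: f = \frac{30}{2 w - 3} - \frac{10}{w - 1}; each piece integrates to a log, atan, or power term.
F(w) = 5 \left(3 \log{\left(w - \frac{3}{2} \right)} - 2 \log{\left(w - 1 \right)}\right) is an antiderivative of f.
Check: d/dw[5 \left(3 \log{\left(w - \frac{3}{2} \right)} - 2 \log{\left(w - 1 \right)}\right)] = \frac{10 w}{2 w^{2} - 5 w + 3}, which equals f(w).
F(11/2) = - 10 \log{\left(\frac{9}{2} \right)} + 15 \log{\left(4 \right)}; F(7/2) = - 10 \log{\left(\frac{5}{2} \right)} + 15 \log{\left(2 \right)}.
Integral = F(11/2) - F(7/2) = - 10 \log{\left(\frac{9}{2} \right)} - 15 \log{\left(2 \right)} + 10 \log{\left(\frac{5}{2} \right)} + 15 \log{\left(4 \right)}.

Antiderivative: F(w) = 5 \left(3 \log{\left(w - \frac{3}{2} \right)} - 2 \log{\left(w - 1 \right)}\right); value = - 10 \log{\left(\frac{9}{2} \right)} - 15 \log{\left(2 \right)} + 10 \log{\left(\frac{5}{2} \right)} + 15 \log{\left(4 \right)}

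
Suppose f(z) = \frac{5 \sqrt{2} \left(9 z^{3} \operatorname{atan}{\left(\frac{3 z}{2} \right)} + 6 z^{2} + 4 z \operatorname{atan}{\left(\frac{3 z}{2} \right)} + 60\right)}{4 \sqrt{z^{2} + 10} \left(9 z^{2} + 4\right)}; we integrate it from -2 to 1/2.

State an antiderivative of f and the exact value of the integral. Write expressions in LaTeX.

Antiderivative: F(z) = \frac{5 \sqrt{\frac{z^{2}}{2} + 5} \operatorname{atan}{\left(\frac{3 z}{2} \right)}}{2}; value = \frac{5 \sqrt{82} \operatorname{atan}{\left(\frac{3}{4} \right)}}{8} + \frac{5 \sqrt{7} \operatorname{atan}{\left(3 \right)}}{2}

Recognize the product-rule pattern: f = u'v + uv' with u = \frac{5 \sqrt{\frac{z^{2}}{2} + 5}}{2}, v = \operatorname{atan}{\left(\frac{3 z}{2} \right)}, so integration by parts undoes it.
F(z) = \frac{5 \sqrt{\frac{z^{2}}{2} + 5} \operatorname{atan}{\left(\frac{3 z}{2} \right)}}{2} is an antiderivative of f.
Check: d/dz[\frac{5 \sqrt{\frac{z^{2}}{2} + 5} \operatorname{atan}{\left(\frac{3 z}{2} \right)}}{2}] = \frac{45 z^{3} \operatorname{atan}{\left(\frac{3 z}{2} \right)} + 30 z^{2} + 20 z \operatorname{atan}{\left(\frac{3 z}{2} \right)} + 300}{18 \sqrt{2} z^{2} \sqrt{z^{2} + 10} + 8 \sqrt{2} \sqrt{z^{2} + 10}}, which equals f(z).
F(1/2) = \frac{5 \sqrt{82} \operatorname{atan}{\left(\frac{3}{4} \right)}}{8}; F(-2) = - \frac{5 \sqrt{7} \operatorname{atan}{\left(3 \right)}}{2}.
Integral = F(1/2) - F(-2) = \frac{5 \sqrt{82} \operatorname{atan}{\left(\frac{3}{4} \right)}}{8} + \frac{5 \sqrt{7} \operatorname{atan}{\left(3 \right)}}{2}.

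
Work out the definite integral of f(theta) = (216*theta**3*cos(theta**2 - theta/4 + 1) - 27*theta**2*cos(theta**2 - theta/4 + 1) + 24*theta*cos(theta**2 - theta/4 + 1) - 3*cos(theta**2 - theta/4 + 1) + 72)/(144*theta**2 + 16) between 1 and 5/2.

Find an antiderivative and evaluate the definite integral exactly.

Differentiate the proposed F(theta) back; it has to land on f(theta) exactly.
F(theta) = 3*(sin(theta**2 - theta/4 + 1) + 2*atan(3*theta))/4 is an antiderivative of f.
Check: d/dtheta[3*(sin(theta**2 - theta/4 + 1) + 2*atan(3*theta))/4] = (216*theta**3*cos(theta**2 - theta/4 + 1) - 27*theta**2*cos(theta**2 - theta/4 + 1) + 24*theta*cos(theta**2 - theta/4 + 1) - 3*cos(theta**2 - theta/4 + 1) + 72)/(144*theta**2 + 16) = f(theta).
F(5/2) = 3*sin(53/8)/4 + 3*atan(15/2)/2; F(1) = 3*sin(7/4)/4 + 3*atan(3)/2.
Integral = F(5/2) - F(1) = -3*atan(3)/2 - 3*sin(7/4)/4 + 3*sin(53/8)/4 + 3*atan(15/2)/2.

Antiderivative: F(theta) = 3*(sin(theta**2 - theta/4 + 1) + 2*atan(3*theta))/4; value = -3*atan(3)/2 - 3*sin(7/4)/4 + 3*sin(53/8)/4 + 3*atan(15/2)/2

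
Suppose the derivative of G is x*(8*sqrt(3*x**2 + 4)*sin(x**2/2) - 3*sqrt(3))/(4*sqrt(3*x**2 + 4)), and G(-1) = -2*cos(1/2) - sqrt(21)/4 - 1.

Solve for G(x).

A candidate passes only if d/dx[G] lands on the given G'(x) exactly.
A general antiderivative is -3*sqrt(x**2 + 4/3)/4 - 2*cos(x**2/2) + C.
The condition gives C = -2*cos(1/2) - sqrt(21)/4 - 1 - (-2*cos(1/2) - sqrt(21)/4) = -1.
So G(x) = -3*sqrt(x**2 + 4/3)/4 - 2*cos(x**2/2) - 1.
Check: d/dx[-3*sqrt(x**2 + 4/3)/4 - 2*cos(x**2/2) - 1] = (8*x*sqrt(3*x**2 + 4)*sin(x**2/2) - 3*sqrt(3)*x)/(4*sqrt(3*x**2 + 4)), which equals G'(x).

G(x) = -3*sqrt(x**2 + 4/3)/4 - 2*cos(x**2/2) - 1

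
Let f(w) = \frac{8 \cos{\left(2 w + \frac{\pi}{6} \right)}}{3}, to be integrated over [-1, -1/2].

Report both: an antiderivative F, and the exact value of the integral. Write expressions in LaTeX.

Antiderivative: F(w) = \frac{4 \sin{\left(2 w + \frac{\pi}{6} \right)}}{3}; value = \frac{4 \cos{\left(1 + \frac{\pi}{3} \right)}}{3} - \frac{4 \cos{\left(\frac{\pi}{3} + 2 \right)}}{3}

Recover f(w) by differentiating a candidate F(w); any mismatch rules it out.
F(w) = \frac{4 \sin{\left(2 w + \frac{\pi}{6} \right)}}{3} is an antiderivative of f.
Check: d/dw[\frac{4 \sin{\left(2 w + \frac{\pi}{6} \right)}}{3}] = \frac{8 \cos{\left(2 w + \frac{\pi}{6} \right)}}{3} = f(w).
F(-1/2) = \frac{4 \cos{\left(1 + \frac{\pi}{3} \right)}}{3}; F(-1) = \frac{4 \cos{\left(\frac{\pi}{3} + 2 \right)}}{3}.
Integral = F(-1/2) - F(-1) = \frac{4 \cos{\left(1 + \frac{\pi}{3} \right)}}{3} - \frac{4 \cos{\left(\frac{\pi}{3} + 2 \right)}}{3}.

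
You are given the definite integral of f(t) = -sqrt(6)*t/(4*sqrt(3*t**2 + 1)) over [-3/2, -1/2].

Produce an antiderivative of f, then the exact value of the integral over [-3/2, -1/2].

Antiderivative: F(t) = -sqrt(2*t**2 + 2/3)/4; value = -sqrt(42)/24 + sqrt(186)/24

The substitution u = 2*t**2 + 2/3 works: f is exactly (dF/du)*(du/dt) for that inner function.
F(t) = -sqrt(2*t**2 + 2/3)/4 is an antiderivative of f.
Check: d/dt[-sqrt(2*t**2 + 2/3)/4] = -sqrt(6)*t/(4*sqrt(3*t**2 + 1)) = f(t).
F(-1/2) = -sqrt(42)/24; F(-3/2) = -sqrt(186)/24.
Integral = F(-1/2) - F(-3/2) = -sqrt(42)/24 + sqrt(186)/24.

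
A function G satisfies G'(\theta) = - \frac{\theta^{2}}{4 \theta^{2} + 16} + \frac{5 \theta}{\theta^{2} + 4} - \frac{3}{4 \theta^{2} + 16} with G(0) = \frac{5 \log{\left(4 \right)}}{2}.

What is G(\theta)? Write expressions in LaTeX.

Integrate term by term and add the pieces.
A general antiderivative is - \frac{\theta}{4} + \frac{5 \log{\left(\theta^{2} + 4 \right)}}{2} + \frac{\operatorname{atan}{\left(\frac{\theta}{2} \right)}}{8} + C.
The condition gives C = \frac{5 \log{\left(4 \right)}}{2} - (\frac{5 \log{\left(4 \right)}}{2}) = 0.
So G(\theta) = \frac{- 2 \theta + 20 \log{\left(\theta^{2} + 4 \right)} + \operatorname{atan}{\left(\frac{\theta}{2} \right)}}{8}.
Check: d/d\theta[\frac{- 2 \theta + 20 \log{\left(\theta^{2} + 4 \right)} + \operatorname{atan}{\left(\frac{\theta}{2} \right)}}{8}] = \frac{- \theta^{2} + 20 \theta - 3}{4 \theta^{2} + 16}, which equals G'(\theta).

G(\theta) = \frac{- 2 \theta + 20 \log{\left(\theta^{2} + 4 \right)} + \operatorname{atan}{\left(\frac{\theta}{2} \right)}}{8}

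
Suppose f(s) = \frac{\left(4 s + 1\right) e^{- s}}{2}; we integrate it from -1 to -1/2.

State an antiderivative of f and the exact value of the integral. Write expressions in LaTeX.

Recognize the product-rule pattern: f = u'v + uv' with u = - 2 s - \frac{5}{2}, v = e^{- s}, so integration by parts undoes it.
F(s) = - 2 s e^{- s} - \frac{5 e^{- s}}{2} is an antiderivative of f.
Check: d/ds[- 2 s e^{- s} - \frac{5 e^{- s}}{2}] = \frac{\left(4 s + 1\right) e^{- s}}{2} = f(s).
F(-1/2) = - \frac{3 e^{\frac{1}{2}}}{2}; F(-1) = - \frac{e}{2}.
Integral = F(-1/2) - F(-1) = - \frac{3 e^{\frac{1}{2}}}{2} + \frac{e}{2}.

Antiderivative: F(s) = - 2 s e^{- s} - \frac{5 e^{- s}}{2}; value = - \frac{3 e^{\frac{1}{2}}}{2} + \frac{e}{2}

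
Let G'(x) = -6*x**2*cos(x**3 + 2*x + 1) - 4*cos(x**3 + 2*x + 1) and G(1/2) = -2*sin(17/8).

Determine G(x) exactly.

G'(x) matches the chain-rule pattern g'(h)*h' with inner function h(x) = x**3 + 2*x + 1; substituting u = h(x) collapses the integral.
A general antiderivative is -2*sin(x**3 + 2*x + 1) + C.
The condition gives C = -2*sin(17/8) - (-2*sin(17/8)) = 0.
So G(x) = -2*sin(x**3 + 2*x + 1).
Check: d/dx[-2*sin(x**3 + 2*x + 1)] = -6*x**2*cos(x**3 + 2*x + 1) - 4*cos(x**3 + 2*x + 1) = G'(x).

G(x) = -2*sin(x**3 + 2*x + 1)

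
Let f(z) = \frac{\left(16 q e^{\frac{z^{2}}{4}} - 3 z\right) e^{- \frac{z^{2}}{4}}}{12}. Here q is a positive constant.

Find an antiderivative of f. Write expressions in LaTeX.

A first test for any F(z): its z-derivative must equal f(z) identically.
Check: d/dz[\frac{\left(8 q z e^{\frac{z^{2}}{4}} + 3\right) e^{- \frac{z^{2}}{4}}}{6}] = \frac{\left(16 q e^{\frac{z^{2}}{4}} - 3 z\right) e^{- \frac{z^{2}}{4}}}{12} = f(z).

An antiderivative is F(z) = \frac{\left(8 q z e^{\frac{z^{2}}{4}} + 3\right) e^{- \frac{z^{2}}{4}}}{6}.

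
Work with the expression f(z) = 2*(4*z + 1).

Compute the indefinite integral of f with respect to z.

Whatever form F(z) takes, F'(z) = f(z) is non-negotiable.
Check: d/dz[4*z**2 + 2*z] = 8*z + 2, which equals f(z).

F(z) = 4*z**2 + 2*z + C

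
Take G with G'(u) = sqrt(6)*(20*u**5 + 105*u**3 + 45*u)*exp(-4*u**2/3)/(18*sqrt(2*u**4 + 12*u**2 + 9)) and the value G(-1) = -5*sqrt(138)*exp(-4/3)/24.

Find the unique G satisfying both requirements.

G(u) = -5*sqrt(u**4/3 + 2*u**2 + 3/2)*exp(-4*u**2/3)/4

Recognize the product-rule pattern: G'(u) = v'r + vr' with v = -5*sqrt(u**4/3 + 2*u**2 + 3/2)/4, r = exp(-4*u**2/3), so integration by parts undoes it.
A general antiderivative is -5*sqrt(u**4/3 + 2*u**2 + 3/2)*exp(-4*u**2/3)/4 + C.
The condition gives C = -5*sqrt(138)*exp(-4/3)/24 - (-5*sqrt(138)*exp(-4/3)/24) = 0.
So G(u) = -5*sqrt(u**4/3 + 2*u**2 + 3/2)*exp(-4*u**2/3)/4.
Check: d/du[-5*sqrt(u**4/3 + 2*u**2 + 3/2)*exp(-4*u**2/3)/4] = sqrt(6)*(20*u**5 + 105*u**3 + 45*u)*exp(-4*u**2/3)/(18*sqrt(2*u**4 + 12*u**2 + 9)) = G'(u).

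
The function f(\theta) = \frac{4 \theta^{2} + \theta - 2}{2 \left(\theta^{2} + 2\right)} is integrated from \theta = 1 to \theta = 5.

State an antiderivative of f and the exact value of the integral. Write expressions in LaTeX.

Since d/d\theta undoes antidifferentiation here, F'(\theta) = f(\theta) is required of F(\theta).
F(\theta) = 2 \theta + \frac{\log{\left(\theta^{2} + 2 \right)}}{4} - \frac{5 \sqrt{2} \operatorname{atan}{\left(\frac{\sqrt{2} \theta}{2} \right)}}{2} is an antiderivative of f.
Check: d/d\theta[2 \theta + \frac{\log{\left(\theta^{2} + 2 \right)}}{4} - \frac{5 \sqrt{2} \operatorname{atan}{\left(\frac{\sqrt{2} \theta}{2} \right)}}{2}] = \frac{4 \theta^{2} + \theta - 2}{2 \theta^{2} + 4}, which equals f(\theta).
F(5) = - \frac{5 \sqrt{2} \operatorname{atan}{\left(\frac{5 \sqrt{2}}{2} \right)}}{2} + \frac{\log{\left(27 \right)}}{4} + 10; F(1) = - \frac{5 \sqrt{2} \operatorname{atan}{\left(\frac{\sqrt{2}}{2} \right)}}{2} + \frac{\log{\left(3 \right)}}{4} + 2.
Integral = F(5) - F(1) = - \frac{5 \sqrt{2} \operatorname{atan}{\left(\frac{5 \sqrt{2}}{2} \right)}}{2} - \frac{\log{\left(3 \right)}}{4} + \frac{\log{\left(27 \right)}}{4} + \frac{5 \sqrt{2} \operatorname{atan}{\left(\frac{\sqrt{2}}{2} \right)}}{2} + 8.

Antiderivative: F(\theta) = 2 \theta + \frac{\log{\left(\theta^{2} + 2 \right)}}{4} - \frac{5 \sqrt{2} \operatorname{atan}{\left(\frac{\sqrt{2} \theta}{2} \right)}}{2}; value = - \frac{5 \sqrt{2} \operatorname{atan}{\left(\frac{5 \sqrt{2}}{2} \right)}}{2} - \frac{\log{\left(3 \right)}}{4} + \frac{\log{\left(27 \right)}}{4} + \frac{5 \sqrt{2} \operatorname{atan}{\left(\frac{\sqrt{2}}{2} \right)}}{2} + 8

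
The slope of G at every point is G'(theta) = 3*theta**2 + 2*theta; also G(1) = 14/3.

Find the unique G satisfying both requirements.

G(theta) = (3*theta**3 + 3*theta**2 + 8)/3

Integrate term by term and add the pieces.
A general antiderivative is theta**3 + theta**2 + 5/3 + C.
The condition gives C = 14/3 - (11/3) = 1.
So G(theta) = (3*theta**3 + 3*theta**2 + 8)/3.
Check: d/dtheta[(3*theta**3 + 3*theta**2 + 8)/3] = 3*theta**2 + 2*theta = G'(theta).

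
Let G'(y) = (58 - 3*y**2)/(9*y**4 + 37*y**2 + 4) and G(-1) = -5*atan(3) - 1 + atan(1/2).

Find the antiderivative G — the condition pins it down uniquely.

G(y) = -atan(y/2) + 5*atan(3*y) - 1

A first test for any G(y): its y-derivative must equal the given G'(y).
A general antiderivative is -atan(y/2) + 5*atan(3*y) + C.
The condition gives C = -5*atan(3) - 1 + atan(1/2) - (-5*atan(3) + atan(1/2)) = -1.
So G(y) = -atan(y/2) + 5*atan(3*y) - 1.
Check: d/dy[-atan(y/2) + 5*atan(3*y) - 1] = (58 - 3*y**2)/(9*y**4 + 37*y**2 + 4) = G'(y).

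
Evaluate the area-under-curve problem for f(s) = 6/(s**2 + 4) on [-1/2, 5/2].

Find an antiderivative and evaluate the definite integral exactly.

Differentiate the proposed F(s) back; it has to land on f(s) exactly.
F(s) = 3*atan(s/2) is an antiderivative of f.
Check: d/ds[3*atan(s/2)] = 6/(s**2 + 4) = f(s).
F(5/2) = 3*atan(5/4); F(-1/2) = -3*atan(1/4).
Integral = F(5/2) - F(-1/2) = 3*atan(1/4) + 3*atan(5/4).

Antiderivative: F(s) = 3*atan(s/2); value = 3*atan(1/4) + 3*atan(5/4)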